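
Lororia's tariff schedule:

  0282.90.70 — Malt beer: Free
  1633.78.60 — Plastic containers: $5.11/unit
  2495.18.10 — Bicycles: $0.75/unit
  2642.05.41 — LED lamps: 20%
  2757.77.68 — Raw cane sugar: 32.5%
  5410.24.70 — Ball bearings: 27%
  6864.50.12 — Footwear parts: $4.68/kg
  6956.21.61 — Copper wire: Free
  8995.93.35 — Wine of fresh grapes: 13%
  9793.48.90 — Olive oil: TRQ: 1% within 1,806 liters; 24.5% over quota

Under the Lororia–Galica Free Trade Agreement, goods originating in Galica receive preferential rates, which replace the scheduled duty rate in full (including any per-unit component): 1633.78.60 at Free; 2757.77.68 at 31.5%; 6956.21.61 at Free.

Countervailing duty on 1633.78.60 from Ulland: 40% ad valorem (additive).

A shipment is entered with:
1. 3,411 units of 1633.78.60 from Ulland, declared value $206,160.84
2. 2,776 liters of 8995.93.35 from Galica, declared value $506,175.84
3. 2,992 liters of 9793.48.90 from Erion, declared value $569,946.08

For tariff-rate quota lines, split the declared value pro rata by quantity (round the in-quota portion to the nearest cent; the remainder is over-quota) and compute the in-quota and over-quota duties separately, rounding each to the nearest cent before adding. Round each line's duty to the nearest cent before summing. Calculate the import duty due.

$224,488.34

Line 1 (1633.78.60, Ulland, 3,411 units, $206,160.84):
Base rate for 1633.78.60 is $5.11/unit.
1633.78.60 has an FTA preferential rate, but origin Ulland is not Galica; base rate stands.
Additional duty on 1633.78.60 from Ulland: +40% ad valorem. Applied ad valorem rate = 40%.
Duty = $206,160.84 × 40% + 3,411 × $5.11 = $99,894.55.
Line 2 (8995.93.35, Galica, 2,776 liters, $506,175.84):
Base rate for 8995.93.35 is 13%.
Origin Galica is the FTA partner but 8995.93.35 is not on the preference list; base rate stands.
Duty = $506,175.84 × 13% = $65,802.86.
Line 3 (9793.48.90, Erion, 2,992 liters, $569,946.08):
Code 9793.48.90 is under a tariff-rate quota (threshold 1,806 liters). In-quota: 1,806 liters at 1%; over-quota: 1,186 liters at 24.5%.
Pro-rata value split: in-quota = $569,946.08 × 1,806/2,992 = $344,024.94; over-quota = $569,946.08 − $344,024.94 = $225,921.14.
In-quota duty = $344,024.94 × 1% = $3,440.25. Over-quota duty = $225,921.14 × 24.5% = $55,350.68.
Line duty = $3,440.25 + $55,350.68 = $58,790.93.
Total = $99,894.55 + $65,802.86 + $58,790.93 = $224,488.34.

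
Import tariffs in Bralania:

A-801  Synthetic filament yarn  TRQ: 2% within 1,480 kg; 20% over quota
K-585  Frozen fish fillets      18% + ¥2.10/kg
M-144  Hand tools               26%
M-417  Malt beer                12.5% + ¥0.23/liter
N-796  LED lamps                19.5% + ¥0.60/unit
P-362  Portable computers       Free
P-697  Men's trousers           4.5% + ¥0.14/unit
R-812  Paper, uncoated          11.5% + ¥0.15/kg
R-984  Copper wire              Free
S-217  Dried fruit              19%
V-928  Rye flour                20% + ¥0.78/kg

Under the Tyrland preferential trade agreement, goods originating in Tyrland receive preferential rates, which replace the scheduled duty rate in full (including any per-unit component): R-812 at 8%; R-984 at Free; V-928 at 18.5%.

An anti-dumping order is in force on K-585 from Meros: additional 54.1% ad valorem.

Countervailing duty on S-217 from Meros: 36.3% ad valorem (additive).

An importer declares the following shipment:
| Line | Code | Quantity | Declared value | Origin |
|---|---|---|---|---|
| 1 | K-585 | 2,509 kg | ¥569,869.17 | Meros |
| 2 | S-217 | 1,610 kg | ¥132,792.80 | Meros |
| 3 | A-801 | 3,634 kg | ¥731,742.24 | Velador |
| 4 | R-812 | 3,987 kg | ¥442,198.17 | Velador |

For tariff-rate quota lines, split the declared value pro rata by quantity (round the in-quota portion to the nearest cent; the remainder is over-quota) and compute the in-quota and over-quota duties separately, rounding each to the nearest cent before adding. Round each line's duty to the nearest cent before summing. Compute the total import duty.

¥633,735.98

Line 1 (K-585, Meros, 2,509 kg, ¥569,869.17):
Base rate for K-585 is 18% + ¥2.10/kg.
Additional duty on K-585 from Meros: +54.1%. Applied ad valorem rate: 18% + 54.1% = 72.1%.
Duty = ¥569,869.17 × 72.1% + 2,509 × ¥2.10 = ¥416,144.57.
Line 2 (S-217, Meros, 1,610 kg, ¥132,792.80):
Base rate for S-217 is 19%.
Additional duty on S-217 from Meros: +36.3%. Applied ad valorem rate: 19% + 36.3% = 55.3%.
Duty = ¥132,792.80 × 55.3% = ¥73,434.42.
Line 3 (A-801, Velador, 3,634 kg, ¥731,742.24):
Code A-801 is under a tariff-rate quota (threshold 1,480 kg). In-quota: 1,480 kg at 2%; over-quota: 2,154 kg at 20%.
Pro-rata value split: in-quota = ¥731,742.24 × 1,480/3,634 = ¥298,012.80; over-quota = ¥731,742.24 − ¥298,012.80 = ¥433,729.44.
In-quota duty = ¥298,012.80 × 2% = ¥5,960.26. Over-quota duty = ¥433,729.44 × 20% = ¥86,745.89.
Line duty = ¥5,960.26 + ¥86,745.89 = ¥92,706.15.
Line 4 (R-812, Velador, 3,987 kg, ¥442,198.17):
Base rate for R-812 is 11.5% + ¥0.15/kg.
R-812 has an FTA preferential rate, but origin Velador is not Tyrland; base rate stands.
Duty = ¥442,198.17 × 11.5% + 3,987 × ¥0.15 = ¥51,450.84.
Total = ¥416,144.57 + ¥73,434.42 + ¥92,706.15 + ¥51,450.84 = ¥633,735.98.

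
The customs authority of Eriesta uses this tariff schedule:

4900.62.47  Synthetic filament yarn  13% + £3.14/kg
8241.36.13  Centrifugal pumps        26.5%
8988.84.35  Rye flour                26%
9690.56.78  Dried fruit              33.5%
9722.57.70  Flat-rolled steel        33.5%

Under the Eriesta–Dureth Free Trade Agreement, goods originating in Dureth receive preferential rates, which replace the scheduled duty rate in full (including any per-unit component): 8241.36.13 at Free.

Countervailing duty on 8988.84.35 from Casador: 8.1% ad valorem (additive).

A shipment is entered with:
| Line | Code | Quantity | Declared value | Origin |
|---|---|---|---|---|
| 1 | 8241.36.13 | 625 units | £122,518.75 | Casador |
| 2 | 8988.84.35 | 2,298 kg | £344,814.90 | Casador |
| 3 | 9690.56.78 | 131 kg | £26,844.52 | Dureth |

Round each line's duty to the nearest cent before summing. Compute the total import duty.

£159,042.26

Line 1 (8241.36.13, Casador, 625 units, £122,518.75):
Base rate for 8241.36.13 is 26.5%.
8241.36.13 has an FTA preferential rate, but origin Casador is not Dureth; base rate stands.
Duty = £122,518.75 × 26.5% = £32,467.47.
Line 2 (8988.84.35, Casador, 2,298 kg, £344,814.90):
Base rate for 8988.84.35 is 26%.
Additional duty on 8988.84.35 from Casador: +8.1%. Applied ad valorem rate: 26% + 8.1% = 34.1%.
Duty = £344,814.90 × 34.1% = £117,581.88.
Line 3 (9690.56.78, Dureth, 131 kg, £26,844.52):
Base rate for 9690.56.78 is 33.5%.
Origin Dureth is the FTA partner but 9690.56.78 is not on the preference list; base rate stands.
Duty = £26,844.52 × 33.5% = £8,992.91.
Total = £32,467.47 + £117,581.88 + £8,992.91 = £159,042.26.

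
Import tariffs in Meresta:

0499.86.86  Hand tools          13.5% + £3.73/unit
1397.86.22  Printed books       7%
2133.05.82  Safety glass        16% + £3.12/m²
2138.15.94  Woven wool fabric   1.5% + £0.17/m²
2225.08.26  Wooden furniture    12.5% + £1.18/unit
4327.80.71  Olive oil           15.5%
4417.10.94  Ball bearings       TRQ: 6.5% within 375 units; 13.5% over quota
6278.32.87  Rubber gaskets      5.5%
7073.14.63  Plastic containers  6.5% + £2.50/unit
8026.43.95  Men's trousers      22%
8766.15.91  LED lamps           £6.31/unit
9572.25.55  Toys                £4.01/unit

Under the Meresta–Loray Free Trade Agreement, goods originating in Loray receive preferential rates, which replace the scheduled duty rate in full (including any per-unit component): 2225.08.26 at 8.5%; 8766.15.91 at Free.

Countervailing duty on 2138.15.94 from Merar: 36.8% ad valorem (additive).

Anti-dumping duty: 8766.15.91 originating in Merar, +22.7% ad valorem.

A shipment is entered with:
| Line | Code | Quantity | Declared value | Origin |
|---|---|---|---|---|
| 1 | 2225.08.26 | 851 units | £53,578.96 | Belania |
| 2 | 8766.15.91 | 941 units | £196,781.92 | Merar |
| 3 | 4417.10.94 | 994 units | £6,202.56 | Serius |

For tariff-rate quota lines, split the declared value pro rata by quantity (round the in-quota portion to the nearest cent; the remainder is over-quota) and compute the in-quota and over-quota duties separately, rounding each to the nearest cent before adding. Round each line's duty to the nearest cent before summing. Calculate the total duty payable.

Line 1 (2225.08.26, Belania, 851 units, £53,578.96):
Base rate for 2225.08.26 is 12.5% + £1.18/unit.
2225.08.26 has an FTA preferential rate, but origin Belania is not Loray; base rate stands.
Duty = £53,578.96 × 12.5% + 851 × £1.18 = £7,701.55.
Line 2 (8766.15.91, Merar, 941 units, £196,781.92):
Base rate for 8766.15.91 is £6.31/unit.
8766.15.91 has an FTA preferential rate, but origin Merar is not Loray; base rate stands.
Additional duty on 8766.15.91 from Merar: +22.7% ad valorem. Applied ad valorem rate = 22.7%.
Duty = £196,781.92 × 22.7% + 941 × £6.31 = £50,607.21.
Line 3 (4417.10.94, Serius, 994 units, £6,202.56):
Code 4417.10.94 is under a tariff-rate quota (threshold 375 units). In-quota: 375 units at 6.5%; over-quota: 619 units at 13.5%.
Pro-rata value split: in-quota = £6,202.56 × 375/994 = £2,340.00; over-quota = £6,202.56 − £2,340.00 = £3,862.56.
In-quota duty = £2,340.00 × 6.5% = £152.10. Over-quota duty = £3,862.56 × 13.5% = £521.45.
Line duty = £152.10 + £521.45 = £673.55.
Total = £7,701.55 + £50,607.21 + £673.55 = £58,982.31.

£58,982.31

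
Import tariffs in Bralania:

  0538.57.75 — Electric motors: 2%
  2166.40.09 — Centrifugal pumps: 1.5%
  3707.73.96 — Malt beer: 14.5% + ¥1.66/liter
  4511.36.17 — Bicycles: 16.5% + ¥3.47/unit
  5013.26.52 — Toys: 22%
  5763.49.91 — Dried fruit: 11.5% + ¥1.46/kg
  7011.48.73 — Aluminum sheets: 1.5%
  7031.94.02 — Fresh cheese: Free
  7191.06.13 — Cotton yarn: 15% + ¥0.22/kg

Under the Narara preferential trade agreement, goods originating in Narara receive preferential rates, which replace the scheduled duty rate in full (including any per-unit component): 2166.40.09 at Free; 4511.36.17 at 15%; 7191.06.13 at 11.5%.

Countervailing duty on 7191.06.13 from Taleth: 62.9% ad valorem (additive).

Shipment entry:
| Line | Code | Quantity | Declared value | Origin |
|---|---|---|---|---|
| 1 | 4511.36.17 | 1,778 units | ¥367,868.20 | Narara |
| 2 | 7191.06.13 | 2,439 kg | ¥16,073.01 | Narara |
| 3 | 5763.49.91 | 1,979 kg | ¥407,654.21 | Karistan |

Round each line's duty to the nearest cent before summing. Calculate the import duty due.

Line 1 (4511.36.17, Narara, 1,778 units, ¥367,868.20):
Base rate for 4511.36.17 is 16.5% + ¥3.47/unit.
Origin Narara qualifies under the Bralania–Narara agreement and 4511.36.17 is covered: preferential rate 15% applies instead.
Duty = ¥367,868.20 × 15% = ¥55,180.23.
Line 2 (7191.06.13, Narara, 2,439 kg, ¥16,073.01):
Base rate for 7191.06.13 is 15% + ¥0.22/kg.
Origin Narara qualifies under the Bralania–Narara agreement and 7191.06.13 is covered: preferential rate 11.5% applies instead.
The additional-duty order on 7191.06.13 targets Taleth, not Narara; it does not apply.
Duty = ¥16,073.01 × 11.5% = ¥1,848.40.
Line 3 (5763.49.91, Karistan, 1,979 kg, ¥407,654.21):
Base rate for 5763.49.91 is 11.5% + ¥1.46/kg.
Duty = ¥407,654.21 × 11.5% + 1,979 × ¥1.46 = ¥49,769.57.
Total = ¥55,180.23 + ¥1,848.40 + ¥49,769.57 = ¥106,798.20.

¥106,798.20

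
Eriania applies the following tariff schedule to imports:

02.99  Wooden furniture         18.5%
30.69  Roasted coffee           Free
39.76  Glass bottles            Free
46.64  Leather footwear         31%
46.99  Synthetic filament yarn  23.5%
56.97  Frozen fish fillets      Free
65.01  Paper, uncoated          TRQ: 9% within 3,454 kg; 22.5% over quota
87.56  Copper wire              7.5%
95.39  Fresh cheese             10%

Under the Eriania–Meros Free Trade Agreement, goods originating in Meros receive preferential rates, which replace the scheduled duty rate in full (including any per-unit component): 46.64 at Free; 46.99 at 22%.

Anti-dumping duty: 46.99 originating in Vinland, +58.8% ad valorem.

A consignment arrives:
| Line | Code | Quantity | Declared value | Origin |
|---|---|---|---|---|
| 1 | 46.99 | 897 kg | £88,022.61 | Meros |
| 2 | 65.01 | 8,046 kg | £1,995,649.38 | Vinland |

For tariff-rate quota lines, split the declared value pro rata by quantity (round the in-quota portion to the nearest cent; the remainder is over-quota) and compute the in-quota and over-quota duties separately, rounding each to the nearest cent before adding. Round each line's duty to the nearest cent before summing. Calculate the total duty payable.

£352,732.18

Line 1 (46.99, Meros, 897 kg, £88,022.61):
Base rate for 46.99 is 23.5%.
Origin Meros qualifies under the Eriania–Meros agreement and 46.99 is covered: preferential rate 22% applies instead.
The additional-duty order on 46.99 targets Vinland, not Meros; it does not apply.
Duty = £88,022.61 × 22% = £19,364.97.
Line 2 (65.01, Vinland, 8,046 kg, £1,995,649.38):
Code 65.01 is under a tariff-rate quota (threshold 3,454 kg). In-quota: 3,454 kg at 9%; over-quota: 4,592 kg at 22.5%.
Pro-rata value split: in-quota = £1,995,649.38 × 3,454/8,046 = £856,695.62; over-quota = £1,995,649.38 − £856,695.62 = £1,138,953.76.
In-quota duty = £856,695.62 × 9% = £77,102.61. Over-quota duty = £1,138,953.76 × 22.5% = £256,264.60.
Line duty = £77,102.61 + £256,264.60 = £333,367.21.
Total = £19,364.97 + £333,367.21 = £352,732.18.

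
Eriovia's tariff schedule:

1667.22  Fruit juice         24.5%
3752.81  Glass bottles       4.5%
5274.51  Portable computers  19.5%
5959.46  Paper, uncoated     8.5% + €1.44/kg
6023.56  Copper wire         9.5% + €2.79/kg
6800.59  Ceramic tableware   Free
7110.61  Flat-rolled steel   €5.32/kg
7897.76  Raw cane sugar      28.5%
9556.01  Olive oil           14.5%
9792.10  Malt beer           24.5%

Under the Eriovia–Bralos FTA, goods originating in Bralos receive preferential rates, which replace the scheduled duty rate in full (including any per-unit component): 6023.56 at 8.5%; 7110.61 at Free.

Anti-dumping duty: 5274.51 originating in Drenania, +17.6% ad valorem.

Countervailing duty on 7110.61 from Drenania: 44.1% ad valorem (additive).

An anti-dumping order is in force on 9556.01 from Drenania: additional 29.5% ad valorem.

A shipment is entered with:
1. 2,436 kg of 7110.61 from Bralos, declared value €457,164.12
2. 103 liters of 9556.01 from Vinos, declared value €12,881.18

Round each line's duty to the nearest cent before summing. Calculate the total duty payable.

Line 1 (7110.61, Bralos, 2,436 kg, €457,164.12):
Base rate for 7110.61 is €5.32/kg.
Origin Bralos qualifies under the Eriovia–Bralos agreement and 7110.61 is covered: preferential rate Free applies instead.
The additional-duty order on 7110.61 targets Drenania, not Bralos; it does not apply.
Duty = €457,164.12 × 0% = €0.00.
Line 2 (9556.01, Vinos, 103 liters, €12,881.18):
Base rate for 9556.01 is 14.5%.
The additional-duty order on 9556.01 targets Drenania, not Vinos; it does not apply.
Duty = €12,881.18 × 14.5% = €1,867.77.
Total = €0.00 + €1,867.77 = €1,867.77.

€1,867.77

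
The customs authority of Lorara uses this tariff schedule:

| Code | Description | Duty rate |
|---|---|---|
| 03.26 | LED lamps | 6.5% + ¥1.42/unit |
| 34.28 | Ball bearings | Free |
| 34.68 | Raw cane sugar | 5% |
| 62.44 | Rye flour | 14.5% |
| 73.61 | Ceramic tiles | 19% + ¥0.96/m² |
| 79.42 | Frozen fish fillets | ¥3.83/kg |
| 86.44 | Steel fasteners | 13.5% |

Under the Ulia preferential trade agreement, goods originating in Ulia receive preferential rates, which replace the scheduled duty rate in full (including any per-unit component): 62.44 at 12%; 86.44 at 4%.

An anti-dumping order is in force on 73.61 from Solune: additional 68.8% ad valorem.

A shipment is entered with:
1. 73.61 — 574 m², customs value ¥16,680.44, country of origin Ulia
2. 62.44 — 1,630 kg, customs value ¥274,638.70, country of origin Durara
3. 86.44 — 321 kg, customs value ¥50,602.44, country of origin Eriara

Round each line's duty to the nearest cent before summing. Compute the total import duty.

¥50,374.26

Line 1 (73.61, Ulia, 574 m², ¥16,680.44):
Base rate for 73.61 is 19% + ¥0.96/m².
Origin Ulia is the FTA partner but 73.61 is not on the preference list; base rate stands.
The additional-duty order on 73.61 targets Solune, not Ulia; it does not apply.
Duty = ¥16,680.44 × 19% + 574 × ¥0.96 = ¥3,720.32.
Line 2 (62.44, Durara, 1,630 kg, ¥274,638.70):
Base rate for 62.44 is 14.5%.
62.44 has an FTA preferential rate, but origin Durara is not Ulia; base rate stands.
Duty = ¥274,638.70 × 14.5% = ¥39,822.61.
Line 3 (86.44, Eriara, 321 kg, ¥50,602.44):
Base rate for 86.44 is 13.5%.
86.44 has an FTA preferential rate, but origin Eriara is not Ulia; base rate stands.
Duty = ¥50,602.44 × 13.5% = ¥6,831.33.
Total = ¥3,720.32 + ¥39,822.61 + ¥6,831.33 = ¥50,374.26.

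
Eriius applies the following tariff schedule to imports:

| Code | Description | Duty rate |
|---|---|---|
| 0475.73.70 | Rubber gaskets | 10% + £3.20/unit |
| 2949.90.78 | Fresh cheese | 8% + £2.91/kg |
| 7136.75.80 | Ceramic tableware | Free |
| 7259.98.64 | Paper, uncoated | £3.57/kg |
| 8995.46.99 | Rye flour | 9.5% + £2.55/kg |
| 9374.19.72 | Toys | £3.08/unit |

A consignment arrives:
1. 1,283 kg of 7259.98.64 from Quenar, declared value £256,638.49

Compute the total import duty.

£4,580.31

Line 1 (7259.98.64, Quenar, 1,283 kg, £256,638.49):
Base rate for 7259.98.64 is £3.57/kg.
Duty = 1,283 × £3.57 = £4,580.31.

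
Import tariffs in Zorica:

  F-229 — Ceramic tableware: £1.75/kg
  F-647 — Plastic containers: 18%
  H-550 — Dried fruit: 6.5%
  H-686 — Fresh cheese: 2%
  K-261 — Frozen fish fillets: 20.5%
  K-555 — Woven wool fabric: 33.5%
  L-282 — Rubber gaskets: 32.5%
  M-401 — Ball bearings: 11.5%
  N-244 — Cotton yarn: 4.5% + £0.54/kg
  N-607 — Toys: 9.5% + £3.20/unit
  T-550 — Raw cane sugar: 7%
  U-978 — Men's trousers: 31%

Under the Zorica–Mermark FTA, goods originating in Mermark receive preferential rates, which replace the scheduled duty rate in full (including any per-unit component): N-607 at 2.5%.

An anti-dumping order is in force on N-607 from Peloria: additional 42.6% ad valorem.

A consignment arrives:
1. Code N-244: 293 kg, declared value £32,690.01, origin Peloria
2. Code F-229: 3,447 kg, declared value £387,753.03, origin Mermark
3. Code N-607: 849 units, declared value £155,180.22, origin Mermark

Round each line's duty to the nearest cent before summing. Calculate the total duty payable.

Line 1 (N-244, Peloria, 293 kg, £32,690.01):
Base rate for N-244 is 4.5% + £0.54/kg.
Duty = £32,690.01 × 4.5% + 293 × £0.54 = £1,629.27.
Line 2 (F-229, Mermark, 3,447 kg, £387,753.03):
Base rate for F-229 is £1.75/kg.
Origin Mermark is the FTA partner but F-229 is not on the preference list; base rate stands.
Duty = 3,447 × £1.75 = £6,032.25.
Line 3 (N-607, Mermark, 849 units, £155,180.22):
Base rate for N-607 is 9.5% + £3.20/unit.
Origin Mermark qualifies under the Zorica–Mermark agreement and N-607 is covered: preferential rate 2.5% applies instead.
The additional-duty order on N-607 targets Peloria, not Mermark; it does not apply.
Duty = £155,180.22 × 2.5% = £3,879.51.
Total = £1,629.27 + £6,032.25 + £3,879.51 = £11,541.03.

£11,541.03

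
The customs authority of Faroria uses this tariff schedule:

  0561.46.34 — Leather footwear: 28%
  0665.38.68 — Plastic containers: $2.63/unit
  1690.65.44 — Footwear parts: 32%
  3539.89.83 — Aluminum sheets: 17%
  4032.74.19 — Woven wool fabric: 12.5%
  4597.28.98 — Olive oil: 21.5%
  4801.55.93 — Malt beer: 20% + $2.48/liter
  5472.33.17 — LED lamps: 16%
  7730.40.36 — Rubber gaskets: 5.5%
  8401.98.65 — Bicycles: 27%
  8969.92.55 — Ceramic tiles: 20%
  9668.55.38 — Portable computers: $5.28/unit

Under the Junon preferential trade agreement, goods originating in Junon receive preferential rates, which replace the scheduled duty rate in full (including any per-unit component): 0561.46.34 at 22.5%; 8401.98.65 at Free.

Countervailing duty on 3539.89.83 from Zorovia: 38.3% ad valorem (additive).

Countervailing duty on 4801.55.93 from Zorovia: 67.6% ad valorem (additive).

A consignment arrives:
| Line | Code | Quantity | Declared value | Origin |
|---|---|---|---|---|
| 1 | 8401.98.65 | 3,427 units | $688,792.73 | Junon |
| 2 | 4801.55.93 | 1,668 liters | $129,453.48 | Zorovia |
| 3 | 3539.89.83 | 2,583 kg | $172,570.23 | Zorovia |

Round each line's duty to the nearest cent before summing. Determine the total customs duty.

$212,969.23

Line 1 (8401.98.65, Junon, 3,427 units, $688,792.73):
Base rate for 8401.98.65 is 27%.
Origin Junon qualifies under the Faroria–Junon agreement and 8401.98.65 is covered: preferential rate Free applies instead.
Duty = $688,792.73 × 0% = $0.00.
Line 2 (4801.55.93, Zorovia, 1,668 liters, $129,453.48):
Base rate for 4801.55.93 is 20% + $2.48/liter.
Additional duty on 4801.55.93 from Zorovia: +67.6%. Applied ad valorem rate: 20% + 67.6% = 87.6%.
Duty = $129,453.48 × 87.6% + 1,668 × $2.48 = $117,537.89.
Line 3 (3539.89.83, Zorovia, 2,583 kg, $172,570.23):
Base rate for 3539.89.83 is 17%.
Additional duty on 3539.89.83 from Zorovia: +38.3%. Applied ad valorem rate: 17% + 38.3% = 55.3%.
Duty = $172,570.23 × 55.3% = $95,431.34.
Total = $0.00 + $117,537.89 + $95,431.34 = $212,969.23.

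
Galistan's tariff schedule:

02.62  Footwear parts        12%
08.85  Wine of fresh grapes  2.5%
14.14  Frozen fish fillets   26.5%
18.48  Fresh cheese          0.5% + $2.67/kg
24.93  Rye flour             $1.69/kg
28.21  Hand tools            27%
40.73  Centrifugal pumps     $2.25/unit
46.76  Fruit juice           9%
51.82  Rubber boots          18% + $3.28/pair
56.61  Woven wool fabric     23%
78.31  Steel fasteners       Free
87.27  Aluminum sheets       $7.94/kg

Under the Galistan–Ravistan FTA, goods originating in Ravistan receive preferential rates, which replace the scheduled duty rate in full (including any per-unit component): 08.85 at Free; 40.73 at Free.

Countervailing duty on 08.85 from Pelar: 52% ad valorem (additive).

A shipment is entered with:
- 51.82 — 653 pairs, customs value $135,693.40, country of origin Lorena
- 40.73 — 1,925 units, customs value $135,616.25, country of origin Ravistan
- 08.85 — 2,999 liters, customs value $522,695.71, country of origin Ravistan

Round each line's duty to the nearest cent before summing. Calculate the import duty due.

$26,566.65

Line 1 (51.82, Lorena, 653 pairs, $135,693.40):
Base rate for 51.82 is 18% + $3.28/pair.
Duty = $135,693.40 × 18% + 653 × $3.28 = $26,566.65.
Line 2 (40.73, Ravistan, 1,925 units, $135,616.25):
Base rate for 40.73 is $2.25/unit.
Origin Ravistan qualifies under the Galistan–Ravistan agreement and 40.73 is covered: preferential rate Free applies instead.
Duty = $135,616.25 × 0% = $0.00.
Line 3 (08.85, Ravistan, 2,999 liters, $522,695.71):
Base rate for 08.85 is 2.5%.
Origin Ravistan qualifies under the Galistan–Ravistan agreement and 08.85 is covered: preferential rate Free applies instead.
The additional-duty order on 08.85 targets Pelar, not Ravistan; it does not apply.
Duty = $522,695.71 × 0% = $0.00.
Total = $26,566.65 + $0.00 + $0.00 = $26,566.65.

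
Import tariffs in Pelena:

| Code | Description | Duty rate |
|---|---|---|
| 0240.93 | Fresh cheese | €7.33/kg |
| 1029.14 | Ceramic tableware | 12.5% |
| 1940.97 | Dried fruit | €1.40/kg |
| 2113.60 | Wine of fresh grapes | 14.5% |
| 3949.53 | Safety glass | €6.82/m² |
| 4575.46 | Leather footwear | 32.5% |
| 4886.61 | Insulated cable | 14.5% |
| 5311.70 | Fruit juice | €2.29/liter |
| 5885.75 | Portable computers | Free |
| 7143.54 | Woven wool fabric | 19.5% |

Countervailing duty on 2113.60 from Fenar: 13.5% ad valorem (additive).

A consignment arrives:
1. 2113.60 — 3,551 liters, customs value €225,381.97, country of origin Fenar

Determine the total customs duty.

€63,106.95

Line 1 (2113.60, Fenar, 3,551 liters, €225,381.97):
Base rate for 2113.60 is 14.5%.
Additional duty on 2113.60 from Fenar: +13.5%. Applied ad valorem rate: 14.5% + 13.5% = 28%.
Duty = €225,381.97 × 28% = €63,106.95.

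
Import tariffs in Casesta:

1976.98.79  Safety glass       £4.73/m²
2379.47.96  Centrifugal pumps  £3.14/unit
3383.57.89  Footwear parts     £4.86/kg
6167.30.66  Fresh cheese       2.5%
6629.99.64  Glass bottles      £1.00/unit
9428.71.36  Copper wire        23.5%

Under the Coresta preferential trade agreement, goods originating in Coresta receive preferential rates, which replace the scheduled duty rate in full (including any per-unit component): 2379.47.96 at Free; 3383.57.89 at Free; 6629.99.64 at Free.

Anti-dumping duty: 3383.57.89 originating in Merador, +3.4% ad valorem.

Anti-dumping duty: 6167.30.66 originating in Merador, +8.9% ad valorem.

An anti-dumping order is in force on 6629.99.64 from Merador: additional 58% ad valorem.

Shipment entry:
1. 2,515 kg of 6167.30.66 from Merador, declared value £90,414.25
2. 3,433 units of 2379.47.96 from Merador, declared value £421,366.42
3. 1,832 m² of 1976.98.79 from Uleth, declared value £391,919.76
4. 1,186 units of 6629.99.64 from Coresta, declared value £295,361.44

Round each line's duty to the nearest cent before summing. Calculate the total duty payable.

£29,752.20

Line 1 (6167.30.66, Merador, 2,515 kg, £90,414.25):
Base rate for 6167.30.66 is 2.5%.
Additional duty on 6167.30.66 from Merador: +8.9%. Applied ad valorem rate: 2.5% + 8.9% = 11.4%.
Duty = £90,414.25 × 11.4% = £10,307.22.
Line 2 (2379.47.96, Merador, 3,433 units, £421,366.42):
Base rate for 2379.47.96 is £3.14/unit.
2379.47.96 has an FTA preferential rate, but origin Merador is not Coresta; base rate stands.
Duty = 3,433 × £3.14 = £10,779.62.
Line 3 (1976.98.79, Uleth, 1,832 m², £391,919.76):
Base rate for 1976.98.79 is £4.73/m².
Duty = 1,832 × £4.73 = £8,665.36.
Line 4 (6629.99.64, Coresta, 1,186 units, £295,361.44):
Base rate for 6629.99.64 is £1.00/unit.
Origin Coresta qualifies under the Casesta–Coresta agreement and 6629.99.64 is covered: preferential rate Free applies instead.
The additional-duty order on 6629.99.64 targets Merador, not Coresta; it does not apply.
Duty = £295,361.44 × 0% = £0.00.
Total = £10,307.22 + £10,779.62 + £8,665.36 + £0.00 = £29,752.20.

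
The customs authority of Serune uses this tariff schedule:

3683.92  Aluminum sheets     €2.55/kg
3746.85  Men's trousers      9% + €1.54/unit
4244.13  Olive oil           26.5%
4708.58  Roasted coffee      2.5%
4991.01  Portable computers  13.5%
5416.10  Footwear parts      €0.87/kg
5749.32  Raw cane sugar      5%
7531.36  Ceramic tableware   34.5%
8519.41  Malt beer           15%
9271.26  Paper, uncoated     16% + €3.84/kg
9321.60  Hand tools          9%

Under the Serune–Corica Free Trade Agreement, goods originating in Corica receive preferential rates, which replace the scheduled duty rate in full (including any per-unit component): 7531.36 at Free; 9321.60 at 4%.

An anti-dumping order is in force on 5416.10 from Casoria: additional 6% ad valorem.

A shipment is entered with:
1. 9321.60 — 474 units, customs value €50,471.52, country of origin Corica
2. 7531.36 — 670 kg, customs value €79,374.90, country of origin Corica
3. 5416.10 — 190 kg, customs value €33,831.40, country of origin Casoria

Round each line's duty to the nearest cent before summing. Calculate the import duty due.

€4,214.04

Line 1 (9321.60, Corica, 474 units, €50,471.52):
Base rate for 9321.60 is 9%.
Origin Corica qualifies under the Serune–Corica agreement and 9321.60 is covered: preferential rate 4% applies instead.
Duty = €50,471.52 × 4% = €2,018.86.
Line 2 (7531.36, Corica, 670 kg, €79,374.90):
Base rate for 7531.36 is 34.5%.
Origin Corica qualifies under the Serune–Corica agreement and 7531.36 is covered: preferential rate Free applies instead.
Duty = €79,374.90 × 0% = €0.00.
Line 3 (5416.10, Casoria, 190 kg, €33,831.40):
Base rate for 5416.10 is €0.87/kg.
Additional duty on 5416.10 from Casoria: +6% ad valorem. Applied ad valorem rate = 6%.
Duty = €33,831.40 × 6% + 190 × €0.87 = €2,195.18.
Total = €2,018.86 + €0.00 + €2,195.18 = €4,214.04.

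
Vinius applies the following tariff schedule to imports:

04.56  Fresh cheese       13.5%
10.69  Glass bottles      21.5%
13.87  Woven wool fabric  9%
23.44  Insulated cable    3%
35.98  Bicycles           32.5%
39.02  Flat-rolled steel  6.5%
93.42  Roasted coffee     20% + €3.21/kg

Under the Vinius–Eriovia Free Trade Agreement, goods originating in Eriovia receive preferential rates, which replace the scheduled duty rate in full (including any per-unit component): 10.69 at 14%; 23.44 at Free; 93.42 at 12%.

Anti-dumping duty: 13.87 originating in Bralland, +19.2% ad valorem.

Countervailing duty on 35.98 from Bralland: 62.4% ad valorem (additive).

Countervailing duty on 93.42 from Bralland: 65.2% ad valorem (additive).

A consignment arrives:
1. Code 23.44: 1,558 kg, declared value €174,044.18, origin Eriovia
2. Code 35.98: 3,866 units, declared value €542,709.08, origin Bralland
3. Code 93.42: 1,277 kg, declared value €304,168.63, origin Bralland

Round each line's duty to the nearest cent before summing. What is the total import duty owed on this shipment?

Line 1 (23.44, Eriovia, 1,558 kg, €174,044.18):
Base rate for 23.44 is 3%.
Origin Eriovia qualifies under the Vinius–Eriovia agreement and 23.44 is covered: preferential rate Free applies instead.
Duty = €174,044.18 × 0% = €0.00.
Line 2 (35.98, Bralland, 3,866 units, €542,709.08):
Base rate for 35.98 is 32.5%.
Additional duty on 35.98 from Bralland: +62.4%. Applied ad valorem rate: 32.5% + 62.4% = 94.9%.
Duty = €542,709.08 × 94.9% = €515,030.92.
Line 3 (93.42, Bralland, 1,277 kg, €304,168.63):
Base rate for 93.42 is 20% + €3.21/kg.
93.42 has an FTA preferential rate, but origin Bralland is not Eriovia; base rate stands.
Additional duty on 93.42 from Bralland: +65.2%. Applied ad valorem rate: 20% + 65.2% = 85.2%.
Duty = €304,168.63 × 85.2% + 1,277 × €3.21 = €263,250.84.
Total = €0.00 + €515,030.92 + €263,250.84 = €778,281.76.

€778,281.76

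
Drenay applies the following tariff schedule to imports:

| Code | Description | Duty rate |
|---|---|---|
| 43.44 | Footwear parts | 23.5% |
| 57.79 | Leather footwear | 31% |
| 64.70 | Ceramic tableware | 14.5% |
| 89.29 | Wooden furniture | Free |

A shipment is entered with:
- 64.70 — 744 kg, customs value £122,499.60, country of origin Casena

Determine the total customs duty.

£17,762.44

Line 1 (64.70, Casena, 744 kg, £122,499.60):
Base rate for 64.70 is 14.5%.
Duty = £122,499.60 × 14.5% = £17,762.44.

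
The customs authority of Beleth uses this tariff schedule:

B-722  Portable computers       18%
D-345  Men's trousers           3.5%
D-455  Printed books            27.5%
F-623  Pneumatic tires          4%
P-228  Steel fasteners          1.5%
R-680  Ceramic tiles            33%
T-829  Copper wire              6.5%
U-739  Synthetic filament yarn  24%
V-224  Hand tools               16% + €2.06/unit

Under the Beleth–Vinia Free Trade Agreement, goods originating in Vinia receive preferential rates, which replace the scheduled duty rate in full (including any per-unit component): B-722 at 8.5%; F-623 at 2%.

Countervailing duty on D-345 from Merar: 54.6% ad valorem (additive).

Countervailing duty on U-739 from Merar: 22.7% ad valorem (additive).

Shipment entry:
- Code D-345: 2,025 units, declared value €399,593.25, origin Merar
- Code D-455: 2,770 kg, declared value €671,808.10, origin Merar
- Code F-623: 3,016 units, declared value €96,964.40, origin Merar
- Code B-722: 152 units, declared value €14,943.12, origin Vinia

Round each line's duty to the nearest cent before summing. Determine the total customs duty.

Line 1 (D-345, Merar, 2,025 units, €399,593.25):
Base rate for D-345 is 3.5%.
Additional duty on D-345 from Merar: +54.6%. Applied ad valorem rate: 3.5% + 54.6% = 58.1%.
Duty = €399,593.25 × 58.1% = €232,163.68.
Line 2 (D-455, Merar, 2,770 kg, €671,808.10):
Base rate for D-455 is 27.5%.
Duty = €671,808.10 × 27.5% = €184,747.23.
Line 3 (F-623, Merar, 3,016 units, €96,964.40):
Base rate for F-623 is 4%.
F-623 has an FTA preferential rate, but origin Merar is not Vinia; base rate stands.
Duty = €96,964.40 × 4% = €3,878.58.
Line 4 (B-722, Vinia, 152 units, €14,943.12):
Base rate for B-722 is 18%.
Origin Vinia qualifies under the Beleth–Vinia agreement and B-722 is covered: preferential rate 8.5% applies instead.
Duty = €14,943.12 × 8.5% = €1,270.17.
Total = €232,163.68 + €184,747.23 + €3,878.58 + €1,270.17 = €422,059.66.

€422,059.66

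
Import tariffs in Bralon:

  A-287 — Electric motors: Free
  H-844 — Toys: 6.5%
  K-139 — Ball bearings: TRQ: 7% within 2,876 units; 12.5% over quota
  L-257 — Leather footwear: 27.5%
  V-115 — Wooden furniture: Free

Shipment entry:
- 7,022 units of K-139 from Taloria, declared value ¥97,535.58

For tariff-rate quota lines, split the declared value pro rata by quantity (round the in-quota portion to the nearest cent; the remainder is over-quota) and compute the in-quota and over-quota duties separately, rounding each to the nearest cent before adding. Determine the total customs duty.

Line 1 (K-139, Taloria, 7,022 units, ¥97,535.58):
Code K-139 is under a tariff-rate quota (threshold 2,876 units). In-quota: 2,876 units at 7%; over-quota: 4,146 units at 12.5%.
Pro-rata value split: in-quota = ¥97,535.58 × 2,876/7,022 = ¥39,947.64; over-quota = ¥97,535.58 − ¥39,947.64 = ¥57,587.94.
In-quota duty = ¥39,947.64 × 7% = ¥2,796.33. Over-quota duty = ¥57,587.94 × 12.5% = ¥7,198.49.
Line duty = ¥2,796.33 + ¥7,198.49 = ¥9,994.82.

¥9,994.82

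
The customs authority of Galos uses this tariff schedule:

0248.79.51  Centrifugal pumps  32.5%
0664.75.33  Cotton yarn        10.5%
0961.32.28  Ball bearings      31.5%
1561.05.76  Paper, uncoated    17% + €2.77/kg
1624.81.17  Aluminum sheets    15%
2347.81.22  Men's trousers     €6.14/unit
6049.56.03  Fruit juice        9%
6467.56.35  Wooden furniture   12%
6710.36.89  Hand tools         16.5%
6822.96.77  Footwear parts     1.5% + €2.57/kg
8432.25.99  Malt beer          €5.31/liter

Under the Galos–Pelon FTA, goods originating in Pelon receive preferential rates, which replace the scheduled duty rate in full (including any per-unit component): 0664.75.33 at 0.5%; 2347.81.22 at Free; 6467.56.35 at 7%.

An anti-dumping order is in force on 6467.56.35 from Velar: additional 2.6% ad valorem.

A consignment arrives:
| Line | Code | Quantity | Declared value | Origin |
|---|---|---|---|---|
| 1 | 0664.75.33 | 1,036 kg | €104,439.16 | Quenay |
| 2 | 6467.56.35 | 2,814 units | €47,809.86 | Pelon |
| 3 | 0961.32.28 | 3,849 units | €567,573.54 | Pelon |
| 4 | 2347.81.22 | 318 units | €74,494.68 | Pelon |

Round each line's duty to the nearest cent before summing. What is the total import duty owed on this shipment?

Line 1 (0664.75.33, Quenay, 1,036 kg, €104,439.16):
Base rate for 0664.75.33 is 10.5%.
0664.75.33 has an FTA preferential rate, but origin Quenay is not Pelon; base rate stands.
Duty = €104,439.16 × 10.5% = €10,966.11.
Line 2 (6467.56.35, Pelon, 2,814 units, €47,809.86):
Base rate for 6467.56.35 is 12%.
Origin Pelon qualifies under the Galos–Pelon agreement and 6467.56.35 is covered: preferential rate 7% applies instead.
The additional-duty order on 6467.56.35 targets Velar, not Pelon; it does not apply.
Duty = €47,809.86 × 7% = €3,346.69.
Line 3 (0961.32.28, Pelon, 3,849 units, €567,573.54):
Base rate for 0961.32.28 is 31.5%.
Origin Pelon is the FTA partner but 0961.32.28 is not on the preference list; base rate stands.
Duty = €567,573.54 × 31.5% = €178,785.67.
Line 4 (2347.81.22, Pelon, 318 units, €74,494.68):
Base rate for 2347.81.22 is €6.14/unit.
Origin Pelon qualifies under the Galos–Pelon agreement and 2347.81.22 is covered: preferential rate Free applies instead.
Duty = €74,494.68 × 0% = €0.00.
Total = €10,966.11 + €3,346.69 + €178,785.67 + €0.00 = €193,098.47.

€193,098.47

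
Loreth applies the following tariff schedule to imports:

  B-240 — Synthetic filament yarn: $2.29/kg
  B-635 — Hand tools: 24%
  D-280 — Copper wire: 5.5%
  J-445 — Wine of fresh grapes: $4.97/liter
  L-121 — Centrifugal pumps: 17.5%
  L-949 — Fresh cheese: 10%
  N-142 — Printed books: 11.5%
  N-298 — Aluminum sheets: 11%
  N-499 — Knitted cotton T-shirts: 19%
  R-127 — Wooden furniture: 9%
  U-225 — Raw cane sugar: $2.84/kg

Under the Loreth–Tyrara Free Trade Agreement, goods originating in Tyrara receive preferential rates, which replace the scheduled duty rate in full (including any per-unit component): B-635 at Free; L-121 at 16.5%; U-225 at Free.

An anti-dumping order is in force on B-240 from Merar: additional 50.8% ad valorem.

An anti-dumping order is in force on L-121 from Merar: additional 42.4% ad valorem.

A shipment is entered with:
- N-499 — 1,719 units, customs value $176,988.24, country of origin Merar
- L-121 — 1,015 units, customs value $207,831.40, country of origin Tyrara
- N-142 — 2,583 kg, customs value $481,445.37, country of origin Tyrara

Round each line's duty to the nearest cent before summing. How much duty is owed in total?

$123,286.17

Line 1 (N-499, Merar, 1,719 units, $176,988.24):
Base rate for N-499 is 19%.
Duty = $176,988.24 × 19% = $33,627.77.
Line 2 (L-121, Tyrara, 1,015 units, $207,831.40):
Base rate for L-121 is 17.5%.
Origin Tyrara qualifies under the Loreth–Tyrara agreement and L-121 is covered: preferential rate 16.5% applies instead.
The additional-duty order on L-121 targets Merar, not Tyrara; it does not apply.
Duty = $207,831.40 × 16.5% = $34,292.18.
Line 3 (N-142, Tyrara, 2,583 kg, $481,445.37):
Base rate for N-142 is 11.5%.
Origin Tyrara is the FTA partner but N-142 is not on the preference list; base rate stands.
Duty = $481,445.37 × 11.5% = $55,366.22.
Total = $33,627.77 + $34,292.18 + $55,366.22 = $123,286.17.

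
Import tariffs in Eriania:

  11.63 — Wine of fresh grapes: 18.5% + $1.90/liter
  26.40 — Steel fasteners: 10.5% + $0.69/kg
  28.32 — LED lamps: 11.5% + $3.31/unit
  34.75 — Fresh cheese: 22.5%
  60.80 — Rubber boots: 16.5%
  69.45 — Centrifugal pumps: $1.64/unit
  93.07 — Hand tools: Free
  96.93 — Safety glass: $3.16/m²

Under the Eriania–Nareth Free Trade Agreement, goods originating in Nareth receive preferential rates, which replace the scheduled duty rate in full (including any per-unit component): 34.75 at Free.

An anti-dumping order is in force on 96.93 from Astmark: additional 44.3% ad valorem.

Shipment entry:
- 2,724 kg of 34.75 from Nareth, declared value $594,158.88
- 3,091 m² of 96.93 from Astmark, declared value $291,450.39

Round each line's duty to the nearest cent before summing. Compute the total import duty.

$138,880.08

Line 1 (34.75, Nareth, 2,724 kg, $594,158.88):
Base rate for 34.75 is 22.5%.
Origin Nareth qualifies under the Eriania–Nareth agreement and 34.75 is covered: preferential rate Free applies instead.
Duty = $594,158.88 × 0% = $0.00.
Line 2 (96.93, Astmark, 3,091 m², $291,450.39):
Base rate for 96.93 is $3.16/m².
Additional duty on 96.93 from Astmark: +44.3% ad valorem. Applied ad valorem rate = 44.3%.
Duty = $291,450.39 × 44.3% + 3,091 × $3.16 = $138,880.08.
Total = $0.00 + $138,880.08 = $138,880.08.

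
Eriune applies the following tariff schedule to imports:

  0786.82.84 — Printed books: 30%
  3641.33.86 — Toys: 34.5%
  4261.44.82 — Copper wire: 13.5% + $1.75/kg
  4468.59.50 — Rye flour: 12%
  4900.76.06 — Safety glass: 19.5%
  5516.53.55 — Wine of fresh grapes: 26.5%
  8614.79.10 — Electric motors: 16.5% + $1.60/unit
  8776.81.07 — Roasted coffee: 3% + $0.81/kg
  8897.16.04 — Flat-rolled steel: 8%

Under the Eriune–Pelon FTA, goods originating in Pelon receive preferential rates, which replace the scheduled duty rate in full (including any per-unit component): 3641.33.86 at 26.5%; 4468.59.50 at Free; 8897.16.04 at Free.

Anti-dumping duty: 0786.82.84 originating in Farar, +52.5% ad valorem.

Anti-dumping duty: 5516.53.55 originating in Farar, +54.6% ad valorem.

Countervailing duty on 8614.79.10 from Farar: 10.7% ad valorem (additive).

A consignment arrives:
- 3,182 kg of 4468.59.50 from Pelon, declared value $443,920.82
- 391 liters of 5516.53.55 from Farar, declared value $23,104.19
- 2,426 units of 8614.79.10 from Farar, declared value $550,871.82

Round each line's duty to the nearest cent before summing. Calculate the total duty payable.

Line 1 (4468.59.50, Pelon, 3,182 kg, $443,920.82):
Base rate for 4468.59.50 is 12%.
Origin Pelon qualifies under the Eriune–Pelon agreement and 4468.59.50 is covered: preferential rate Free applies instead.
Duty = $443,920.82 × 0% = $0.00.
Line 2 (5516.53.55, Farar, 391 liters, $23,104.19):
Base rate for 5516.53.55 is 26.5%.
Additional duty on 5516.53.55 from Farar: +54.6%. Applied ad valorem rate: 26.5% + 54.6% = 81.1%.
Duty = $23,104.19 × 81.1% = $18,737.50.
Line 3 (8614.79.10, Farar, 2,426 units, $550,871.82):
Base rate for 8614.79.10 is 16.5% + $1.60/unit.
Additional duty on 8614.79.10 from Farar: +10.7%. Applied ad valorem rate: 16.5% + 10.7% = 27.2%.
Duty = $550,871.82 × 27.2% + 2,426 × $1.60 = $153,718.74.
Total = $0.00 + $18,737.50 + $153,718.74 = $172,456.24.

$172,456.24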